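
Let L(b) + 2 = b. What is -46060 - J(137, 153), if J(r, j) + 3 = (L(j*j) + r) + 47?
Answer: -69648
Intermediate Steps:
L(b) = -2 + b
J(r, j) = 42 + r + j**2 (J(r, j) = -3 + (((-2 + j*j) + r) + 47) = -3 + (((-2 + j**2) + r) + 47) = -3 + ((-2 + r + j**2) + 47) = -3 + (45 + r + j**2) = 42 + r + j**2)
-46060 - J(137, 153) = -46060 - (42 + 137 + 153**2) = -46060 - (42 + 137 + 23409) = -46060 - 1*23588 = -46060 - 23588 = -69648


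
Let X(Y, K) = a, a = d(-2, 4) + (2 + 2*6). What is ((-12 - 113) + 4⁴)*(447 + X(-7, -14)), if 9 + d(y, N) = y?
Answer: 58950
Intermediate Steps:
d(y, N) = -9 + y
a = 3 (a = (-9 - 2) + (2 + 2*6) = -11 + (2 + 12) = -11 + 14 = 3)
X(Y, K) = 3
((-12 - 113) + 4⁴)*(447 + X(-7, -14)) = ((-12 - 113) + 4⁴)*(447 + 3) = (-125 + 256)*450 = 131*450 = 58950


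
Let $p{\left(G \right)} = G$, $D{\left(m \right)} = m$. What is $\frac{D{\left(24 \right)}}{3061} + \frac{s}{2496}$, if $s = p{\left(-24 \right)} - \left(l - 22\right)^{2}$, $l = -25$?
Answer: $- \frac{6775309}{7640256} \approx -0.88679$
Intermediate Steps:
$s = -2233$ ($s = -24 - \left(-25 - 22\right)^{2} = -24 - \left(-47\right)^{2} = -24 - 2209 = -2233$)
$\frac{D{\left(24 \right)}}{3061} + \frac{s}{2496} = \frac{24}{3061} - \frac{2233}{2496} = - \frac{6775309}{7640256}$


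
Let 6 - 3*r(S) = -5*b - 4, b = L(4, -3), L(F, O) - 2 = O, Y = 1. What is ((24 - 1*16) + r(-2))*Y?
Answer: 29/3 ≈ 9.6667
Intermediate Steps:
L(F, O) = 2 + O
b = -1 (b = 2 - 3 = -1)
r(S) = 5/3 (r(S) = 2 - (-5*(-1) - 4)/3 = 2 - (5 - 4)/3 = 2 - 1/3*1 = 2 - 1/3 = 5/3)
((24 - 1*16) + r(-2))*Y = ((24 - 1*16) + 5/3)*1 = ((24 - 16) + 5/3)*1 = (8 + 5/3)*1 = (29/3)*1 = 29/3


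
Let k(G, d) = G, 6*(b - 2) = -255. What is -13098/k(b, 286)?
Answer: 8732/27 ≈ 323.41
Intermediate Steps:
b = -81/2 (b = 2 + (⅙)*(-255) = 2 - 85/2 = -81/2 ≈ -40.500)
-13098/k(b, 286) = -13098/(-81/2) = -13098*(-2/81) = 8732/27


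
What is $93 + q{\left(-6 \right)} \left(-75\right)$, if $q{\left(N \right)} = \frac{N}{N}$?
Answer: $18$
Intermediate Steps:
$q{\left(N \right)} = 1$
$93 + q{\left(-6 \right)} \left(-75\right) = 93 + 1 \left(-75\right) = 93 - 75 = 18$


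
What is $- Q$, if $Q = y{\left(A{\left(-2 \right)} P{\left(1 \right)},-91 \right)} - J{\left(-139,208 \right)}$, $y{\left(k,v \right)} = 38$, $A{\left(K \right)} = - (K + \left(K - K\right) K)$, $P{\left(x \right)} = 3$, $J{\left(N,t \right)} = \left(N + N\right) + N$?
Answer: $-455$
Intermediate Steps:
$J{\left(N,t \right)} = 3 N$ ($J{\left(N,t \right)} = 2 N + N = 3 N$)
$A{\left(K \right)} = - K$ ($A{\left(K \right)} = - (K + 0 K) = - (K + 0) = - K$)
$Q = 455$ ($Q = 38 - 3 \left(-139\right) = 38 - -417 = 38 + 417 = 455$)
$- Q = \left(-1\right) 455 = -455$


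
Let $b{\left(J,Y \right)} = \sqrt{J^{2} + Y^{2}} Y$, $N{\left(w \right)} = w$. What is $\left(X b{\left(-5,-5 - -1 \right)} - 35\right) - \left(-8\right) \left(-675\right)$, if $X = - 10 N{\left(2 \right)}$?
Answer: $-5435 + 80 \sqrt{41} \approx -4922.8$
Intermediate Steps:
$X = -20$ ($X = \left(-10\right) 2 = -20$)
$b{\left(J,Y \right)} = Y \sqrt{J^{2} + Y^{2}}$
$\left(X b{\left(-5,-5 - -1 \right)} - 35\right) - \left(-8\right) \left(-675\right) = \left(- 20 \left(-5 - -1\right) \sqrt{\left(-5\right)^{2} + \left(-5 - -1\right)^{2}} - 35\right) - \left(-8\right) \left(-675\right) = \left(- 20 \left(-5 + 1\right) \sqrt{25 + \left(-5 + 1\right)^{2}} - 35\right) - 5400 = \left(- 20 \left(- 4 \sqrt{25 + \left(-4\right)^{2}}\right) - 35\right) - 5400 = \left(- 20 \left(- 4 \sqrt{25 + 16}\right) - 35\right) - 5400 = \left(- 20 \left(- 4 \sqrt{41}\right) - 35\right) - 5400 = \left(80 \sqrt{41} - 35\right) - 5400 = \left(-35 + 80 \sqrt{41}\right) - 5400 = -5435 + 80 \sqrt{41}$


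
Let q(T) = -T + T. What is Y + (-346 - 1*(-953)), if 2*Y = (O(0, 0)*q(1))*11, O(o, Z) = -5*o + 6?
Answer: 607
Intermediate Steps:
O(o, Z) = 6 - 5*o
q(T) = 0
Y = 0 (Y = (((6 - 5*0)*0)*11)/2 = (((6 + 0)*0)*11)/2 = ((6*0)*11)/2 = (0*11)/2 = (1/2)*0 = 0)
Y + (-346 - 1*(-953)) = 0 + (-346 - 1*(-953)) = 0 + (-346 + 953) = 0 + 607 = 607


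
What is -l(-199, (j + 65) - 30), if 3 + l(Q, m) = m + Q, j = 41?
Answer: 126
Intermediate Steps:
l(Q, m) = -3 + Q + m (l(Q, m) = -3 + (m + Q) = -3 + (Q + m) = -3 + Q + m)
-l(-199, (j + 65) - 30) = -(-3 - 199 + ((41 + 65) - 30)) = -(-3 - 199 + (106 - 30)) = -(-3 - 199 + 76) = -1*(-126) = 126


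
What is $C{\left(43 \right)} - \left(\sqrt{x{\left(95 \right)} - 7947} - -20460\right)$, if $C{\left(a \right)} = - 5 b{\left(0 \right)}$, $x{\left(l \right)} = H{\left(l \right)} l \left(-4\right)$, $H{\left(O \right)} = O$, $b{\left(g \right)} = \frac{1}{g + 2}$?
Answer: $- \frac{40925}{2} - i \sqrt{44047} \approx -20463.0 - 209.87 i$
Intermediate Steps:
$b{\left(g \right)} = \frac{1}{2 + g}$
$x{\left(l \right)} = - 4 l^{2}$ ($x{\left(l \right)} = l l \left(-4\right) = l^{2} \left(-4\right) = - 4 l^{2}$)
$C{\left(a \right)} = - \frac{5}{2}$ ($C{\left(a \right)} = - \frac{5}{2 + 0} = - \frac{5}{2}$)
$C{\left(43 \right)} - \left(\sqrt{x{\left(95 \right)} - 7947} - -20460\right) = - \frac{5}{2} - \left(\sqrt{- 4 \cdot 95^{2} - 7947} - -20460\right) = - \frac{5}{2} - \left(\sqrt{\left(-4\right) 9025 - 7947} + 20460\right) = - \frac{5}{2} - \left(\sqrt{-36100 - 7947} + 20460\right) = - \frac{5}{2} - \left(\sqrt{-44047} + 20460\right) = - \frac{5}{2} - \left(i \sqrt{44047} + 20460\right) = - \frac{5}{2} - \left(20460 + i \sqrt{44047}\right) = - \frac{40925}{2} - i \sqrt{44047}$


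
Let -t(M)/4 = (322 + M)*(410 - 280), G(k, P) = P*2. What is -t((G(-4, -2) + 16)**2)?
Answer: 242320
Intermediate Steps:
G(k, P) = 2*P
t(M) = -167440 - 520*M (t(M) = -4*(322 + M)*(410 - 280) = -4*(322 + M)*130 = -4*(41860 + 130*M) = -167440 - 520*M)
-t((G(-4, -2) + 16)**2) = -(-167440 - 520*(2*(-2) + 16)**2) = -(-167440 - 520*(-4 + 16)**2) = -(-167440 - 520*12**2) = -(-167440 - 520*144) = -(-167440 - 74880) = -1*(-242320) = 242320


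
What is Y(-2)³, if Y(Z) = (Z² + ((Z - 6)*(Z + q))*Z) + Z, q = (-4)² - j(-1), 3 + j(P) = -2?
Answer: 28652616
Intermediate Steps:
j(P) = -5 (j(P) = -3 - 2 = -5)
q = 21 (q = (-4)² - 1*(-5) = 16 + 5 = 21)
Y(Z) = Z + Z² + Z*(-6 + Z)*(21 + Z) (Y(Z) = (Z² + ((Z - 6)*(Z + 21))*Z) + Z = (Z² + ((-6 + Z)*(21 + Z))*Z) + Z = (Z² + Z*(-6 + Z)*(21 + Z)) + Z = Z + Z² + Z*(-6 + Z)*(21 + Z))
Y(-2)³ = (-2*(-125 + (-2)² + 16*(-2)))³ = (-2*(-125 + 4 - 32))³ = (-2*(-153))³ = 306³ = 28652616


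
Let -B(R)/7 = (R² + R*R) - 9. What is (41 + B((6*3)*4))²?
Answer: 5252190784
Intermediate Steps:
B(R) = 63 - 14*R² (B(R) = -7*((R² + R*R) - 9) = -7*((R² + R²) - 9) = -7*(2*R² - 9) = -7*(-9 + 2*R²) = 63 - 14*R²)
(41 + B((6*3)*4))² = (41 + (63 - 14*((6*3)*4)²))² = (41 + (63 - 14*(18*4)²))² = (41 + (63 - 14*72²))² = (41 + (63 - 14*5184))² = (41 + (63 - 72576))² = (41 - 72513)² = (-72472)² = 5252190784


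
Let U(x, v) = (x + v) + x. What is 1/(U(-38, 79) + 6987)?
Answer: 1/6990 ≈ 0.00014306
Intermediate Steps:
U(x, v) = v + 2*x (U(x, v) = (v + x) + x = v + 2*x)
1/(U(-38, 79) + 6987) = 1/((79 + 2*(-38)) + 6987) = 1/((79 - 76) + 6987) = 1/(3 + 6987) = 1/6990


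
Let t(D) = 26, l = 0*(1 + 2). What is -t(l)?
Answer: -26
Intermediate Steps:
l = 0 (l = 0*3 = 0)
-t(l) = -1*26 = -26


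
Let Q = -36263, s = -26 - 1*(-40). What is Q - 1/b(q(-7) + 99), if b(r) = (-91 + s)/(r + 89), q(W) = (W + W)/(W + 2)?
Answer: -13960301/385 ≈ -36261.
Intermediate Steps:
q(W) = 2*W/(2 + W) (q(W) = (2*W)/(2 + W) = 2*W/(2 + W))
s = 14 (s = -26 + 40 = 14)
b(r) = -77/(89 + r) (b(r) = (-91 + 14)/(r + 89) = -77/(89 + r))
Q - 1/b(q(-7) + 99) = -36263 - 1/((-77/(89 + (2*(-7)/(2 - 7) + 99)))) = -36263 - 1/((-77/(89 + (2*(-7)/(-5) + 99)))) = -36263 - 1/((-77/(89 + (2*(-7)*(-⅕) + 99)))) = -36263 - 1/((-77/(89 + (14/5 + 99)))) = -36263 - 1/((-77/(89 + 509/5))) = -36263 - 1/((-77/954/5)) = -36263 - 1/((-77*5/954)) = -36263 - 1/(-385/954) = -36263 - 1*(-954/385) = -36263 + 954/385 = -13960301/385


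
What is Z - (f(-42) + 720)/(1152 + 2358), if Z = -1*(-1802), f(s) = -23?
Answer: 6324323/3510 ≈ 1801.8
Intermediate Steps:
Z = 1802
Z - (f(-42) + 720)/(1152 + 2358) = 1802 - (-23 + 720)/(1152 + 2358) = 1802 - 697/3510 = 6324323/3510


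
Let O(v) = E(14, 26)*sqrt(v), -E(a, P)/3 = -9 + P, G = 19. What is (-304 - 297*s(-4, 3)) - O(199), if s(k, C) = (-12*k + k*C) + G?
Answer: -16639 + 51*sqrt(199) ≈ -15920.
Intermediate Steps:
E(a, P) = 27 - 3*P (E(a, P) = -3*(-9 + P) = 27 - 3*P)
s(k, C) = 19 - 12*k + C*k (s(k, C) = (-12*k + k*C) + 19 = (-12*k + C*k) + 19 = 19 - 12*k + C*k)
O(v) = -51*sqrt(v) (O(v) = (27 - 3*26)*sqrt(v) = (27 - 78)*sqrt(v) = -51*sqrt(v))
(-304 - 297*s(-4, 3)) - O(199) = (-304 - 297*(19 - 12*(-4) + 3*(-4))) - (-51)*sqrt(199) = (-304 - 297*(19 + 48 - 12)) + 51*sqrt(199) = (-304 - 297*55) + 51*sqrt(199) = (-304 - 16335) + 51*sqrt(199) = -16639 + 51*sqrt(199)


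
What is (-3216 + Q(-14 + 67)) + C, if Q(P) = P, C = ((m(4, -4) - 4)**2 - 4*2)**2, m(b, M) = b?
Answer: -3099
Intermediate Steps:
C = 64 (C = ((4 - 4)**2 - 4*2)**2 = (0**2 - 8)**2 = (0 - 8)**2 = (-8)**2 = 64)
(-3216 + Q(-14 + 67)) + C = (-3216 + (-14 + 67)) + 64 = (-3216 + 53) + 64 = -3163 + 64 = -3099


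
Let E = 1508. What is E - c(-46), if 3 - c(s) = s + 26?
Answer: 1485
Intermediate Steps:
c(s) = -23 - s (c(s) = 3 - (s + 26) = 3 - (26 + s) = 3 + (-26 - s) = -23 - s)
E - c(-46) = 1508 - (-23 - 1*(-46)) = 1508 - (-23 + 46) = 1508 - 1*23 = 1508 - 23 = 1485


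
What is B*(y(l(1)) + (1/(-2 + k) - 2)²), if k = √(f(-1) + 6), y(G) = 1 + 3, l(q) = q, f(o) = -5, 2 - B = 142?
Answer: -1820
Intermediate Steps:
B = -140 (B = 2 - 1*142 = 2 - 142 = -140)
y(G) = 4
k = 1 (k = √(-5 + 6) = √1 = 1)
B*(y(l(1)) + (1/(-2 + k) - 2)²) = -140*(4 + (1/(-2 + 1) - 2)²) = -140*(4 + (1/(-1) - 2)²) = -140*(4 + (-1 - 2)²) = -140*(4 + (-3)²) = -140*(4 + 9) = -140*13 = -1820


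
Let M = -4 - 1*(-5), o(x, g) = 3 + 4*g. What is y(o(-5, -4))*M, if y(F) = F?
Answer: -13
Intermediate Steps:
M = 1 (M = -4 + 5 = 1)
y(o(-5, -4))*M = (3 + 4*(-4))*1 = (3 - 16)*1 = -13*1 = -13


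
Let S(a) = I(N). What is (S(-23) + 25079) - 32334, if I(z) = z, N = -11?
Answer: -7266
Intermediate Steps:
S(a) = -11
(S(-23) + 25079) - 32334 = (-11 + 25079) - 32334 = 25068 - 32334 = -7266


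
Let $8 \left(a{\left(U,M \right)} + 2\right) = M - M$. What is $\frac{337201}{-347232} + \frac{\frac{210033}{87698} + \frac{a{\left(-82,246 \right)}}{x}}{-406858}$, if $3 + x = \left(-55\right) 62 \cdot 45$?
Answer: $- \frac{51285774443777343497}{52811095123465469024} \approx -0.97112$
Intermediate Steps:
$x = -153453$ ($x = -3 + \left(-55\right) 62 \cdot 45 = -3 - 153450 = -153453$)
$a{\left(U,M \right)} = -2$ ($a{\left(U,M \right)} = -2 + \frac{M - M}{8} = -2 + \frac{1}{8} \cdot 0 = -2 + 0 = -2$)
$\frac{337201}{-347232} + \frac{\frac{210033}{87698} + \frac{a{\left(-82,246 \right)}}{x}}{-406858} = \frac{337201}{-347232} + \frac{\frac{210033}{87698} - \frac{2}{-153453}}{-406858} = 337201 \left(- \frac{1}{347232}\right) + \left(210033 \cdot \frac{1}{87698} - - \frac{2}{153453}\right) \left(- \frac{1}{406858}\right) = - \frac{337201}{347232} + \left(\frac{210033}{87698} + \frac{2}{153453}\right) \left(- \frac{1}{406858}\right) = - \frac{337201}{347232} + \frac{32230369345}{13457521194} \left(- \frac{1}{406858}\right) = - \frac{337201}{347232} - \frac{32230369345}{5475300157948452} = - \frac{51285774443777343497}{52811095123465469024}$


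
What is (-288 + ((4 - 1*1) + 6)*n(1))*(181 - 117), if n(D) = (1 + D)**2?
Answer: -16128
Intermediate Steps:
(-288 + ((4 - 1*1) + 6)*n(1))*(181 - 117) = (-288 + ((4 - 1*1) + 6)*(1 + 1)**2)*(181 - 117) = (-288 + ((4 - 1) + 6)*2**2)*64 = (-288 + (3 + 6)*4)*64 = (-288 + 9*4)*64 = (-288 + 36)*64 = -252*64 = -16128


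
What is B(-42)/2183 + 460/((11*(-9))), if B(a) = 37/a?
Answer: -379993/81774 ≈ -4.6469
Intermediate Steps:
B(-42)/2183 + 460/((11*(-9))) = (37/(-42))/2183 + 460/((11*(-9))) = (37*(-1/42))*(1/2183) + 460/(-99) = -37/42*1/2183 + 460*(-1/99) = -1/2478 - 460/99 = -379993/81774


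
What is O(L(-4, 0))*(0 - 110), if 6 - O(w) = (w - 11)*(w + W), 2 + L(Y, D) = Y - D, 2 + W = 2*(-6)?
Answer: 36740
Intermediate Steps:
W = -14 (W = -2 + 2*(-6) = -2 - 12 = -14)
L(Y, D) = -2 + Y - D (L(Y, D) = -2 + (Y - D) = -2 + Y - D)
O(w) = 6 - (-14 + w)*(-11 + w) (O(w) = 6 - (w - 11)*(w - 14) = 6 - (-11 + w)*(-14 + w) = 6 - (-14 + w)*(-11 + w))
O(L(-4, 0))*(0 - 110) = (-148 - (-2 - 4 - 1*0)**2 + 25*(-2 - 4 - 1*0))*(0 - 110) = (-148 - (-2 - 4 + 0)**2 + 25*(-2 - 4 + 0))*(-110) = (-148 - 1*(-6)**2 + 25*(-6))*(-110) = (-148 - 1*36 - 150)*(-110) = (-148 - 36 - 150)*(-110) = -334*(-110) = 36740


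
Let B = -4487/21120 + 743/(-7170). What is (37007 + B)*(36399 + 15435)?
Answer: 322749408674101/168256 ≈ 1.9182e+9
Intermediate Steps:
B = -319093/1009536 (B = -4487*1/21120 + 743*(-1/7170) = -4487/21120 - 743/7170 = -319093/1009536 ≈ -0.31608)
(37007 + B)*(36399 + 15435) = (37007 - 319093/1009536)*(36399 + 15435) = (37359579659/1009536)*51834 = 322749408674101/168256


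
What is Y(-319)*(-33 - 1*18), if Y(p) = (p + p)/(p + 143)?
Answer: -1479/8 ≈ -184.88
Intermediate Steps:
Y(p) = 2*p/(143 + p) (Y(p) = (2*p)/(143 + p) = 2*p/(143 + p))
Y(-319)*(-33 - 1*18) = (2*(-319)/(143 - 319))*(-33 - 1*18) = (2*(-319)/(-176))*(-33 - 18) = (2*(-319)*(-1/176))*(-51) = (29/8)*(-51) = -1479/8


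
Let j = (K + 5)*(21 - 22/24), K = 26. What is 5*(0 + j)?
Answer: 37355/12 ≈ 3112.9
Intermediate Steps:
j = 7471/12 (j = (26 + 5)*(21 - 22/24) = 31*(21 - 22*1/24) = 31*(21 - 11/12) = 31*(241/12) = 7471/12 ≈ 622.58)
5*(0 + j) = 5*(0 + 7471/12) = 5*(7471/12) = 37355/12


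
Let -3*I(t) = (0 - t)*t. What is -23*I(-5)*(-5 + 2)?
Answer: 575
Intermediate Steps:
I(t) = t²/3 (I(t) = -(0 - t)*t/3 = -(-t)*t/3 = -(-1)*t²/3 = t²/3)
-23*I(-5)*(-5 + 2) = -23*(⅓)*(-5)²*(-5 + 2) = -23*(⅓)*25*(-3) = -575*(-3)/3 = -23*(-25) = 575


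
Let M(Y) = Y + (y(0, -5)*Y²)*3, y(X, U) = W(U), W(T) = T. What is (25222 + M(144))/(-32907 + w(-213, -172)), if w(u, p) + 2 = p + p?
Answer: 285674/33253 ≈ 8.5909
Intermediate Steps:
y(X, U) = U
w(u, p) = -2 + 2*p (w(u, p) = -2 + (p + p) = -2 + 2*p)
M(Y) = Y - 15*Y² (M(Y) = Y - 5*Y²*3 = Y - 15*Y²)
(25222 + M(144))/(-32907 + w(-213, -172)) = (25222 + 144*(1 - 15*144))/(-32907 + (-2 + 2*(-172))) = (25222 + 144*(1 - 2160))/(-32907 + (-2 - 344)) = (25222 + 144*(-2159))/(-32907 - 346) = (25222 - 310896)/(-33253) = -285674*(-1/33253) = 285674/33253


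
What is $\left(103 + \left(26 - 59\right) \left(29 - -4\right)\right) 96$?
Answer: $-94656$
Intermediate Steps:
$\left(103 + \left(26 - 59\right) \left(29 - -4\right)\right) 96 = \left(103 - 33 \left(29 + 4\right)\right) 96 = \left(103 - 1089\right) 96 = \left(-986\right) 96 = -94656$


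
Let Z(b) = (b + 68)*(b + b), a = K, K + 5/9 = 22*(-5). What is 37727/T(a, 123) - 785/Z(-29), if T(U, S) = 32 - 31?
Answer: 85339259/2262 ≈ 37727.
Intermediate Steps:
K = -995/9 (K = -5/9 + 22*(-5) = -5/9 - 110 = -995/9 ≈ -110.56)
a = -995/9 ≈ -110.56
T(U, S) = 1
Z(b) = 2*b*(68 + b) (Z(b) = (68 + b)*(2*b) = 2*b*(68 + b))
37727/T(a, 123) - 785/Z(-29) = 37727/1 - 785*(-1/(58*(68 - 29))) = 37727*1 - 785/(2*(-29)*39) = 37727 - 785/(-2262) = 37727 - 785*(-1/2262) = 37727 + 785/2262 = 85339259/2262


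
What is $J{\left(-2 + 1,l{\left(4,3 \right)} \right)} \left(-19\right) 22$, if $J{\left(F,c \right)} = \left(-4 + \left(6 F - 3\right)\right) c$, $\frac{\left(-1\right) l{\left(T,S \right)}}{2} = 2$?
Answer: $-21736$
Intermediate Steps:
$l{\left(T,S \right)} = -4$ ($l{\left(T,S \right)} = \left(-2\right) 2 = -4$)
$J{\left(F,c \right)} = c \left(-7 + 6 F\right)$ ($J{\left(F,c \right)} = \left(-4 + \left(-3 + 6 F\right)\right) c = \left(-7 + 6 F\right) c = c \left(-7 + 6 F\right)$)
$J{\left(-2 + 1,l{\left(4,3 \right)} \right)} \left(-19\right) 22 = - 4 \left(-7 + 6 \left(-2 + 1\right)\right) \left(-19\right) 22 = - 4 \left(-7 + 6 \left(-1\right)\right) \left(-19\right) 22 = - 4 \left(-7 - 6\right) \left(-19\right) 22 = \left(-4\right) \left(-13\right) \left(-19\right) 22 = 52 \left(-19\right) 22 = \left(-988\right) 22 = -21736$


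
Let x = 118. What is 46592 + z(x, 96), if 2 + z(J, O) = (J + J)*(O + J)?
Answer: 97094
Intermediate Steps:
z(J, O) = -2 + 2*J*(J + O) (z(J, O) = -2 + (J + J)*(O + J) = -2 + (2*J)*(J + O) = -2 + 2*J*(J + O))
46592 + z(x, 96) = 46592 + (-2 + 2*118**2 + 2*118*96) = 46592 + (-2 + 2*13924 + 22656) = 46592 + (-2 + 27848 + 22656) = 46592 + 50502 = 97094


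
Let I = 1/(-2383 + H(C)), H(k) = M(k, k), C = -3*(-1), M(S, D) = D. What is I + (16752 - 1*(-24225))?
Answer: 97525259/2380 ≈ 40977.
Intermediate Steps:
C = 3
H(k) = k
I = -1/2380 (I = 1/(-2383 + 3) = 1/(-2380) = -1/2380 ≈ -0.00042017)
I + (16752 - 1*(-24225)) = -1/2380 + (16752 - 1*(-24225)) = -1/2380 + (16752 + 24225) = -1/2380 + 40977 = 97525259/2380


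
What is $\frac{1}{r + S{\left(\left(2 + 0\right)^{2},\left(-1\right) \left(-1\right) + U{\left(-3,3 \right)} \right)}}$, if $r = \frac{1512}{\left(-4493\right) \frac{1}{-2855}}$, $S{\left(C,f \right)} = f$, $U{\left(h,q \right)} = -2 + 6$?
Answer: $\frac{4493}{4339225} \approx 0.0010354$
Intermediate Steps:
$U{\left(h,q \right)} = 4$
$r = \frac{4316760}{4493}$ ($r = \frac{1512}{\left(-4493\right) \left(- \frac{1}{2855}\right)} = \frac{1512}{\frac{4493}{2855}} = 1512 \cdot \frac{2855}{4493} = \frac{4316760}{4493} \approx 960.77$)
$\frac{1}{r + S{\left(\left(2 + 0\right)^{2},\left(-1\right) \left(-1\right) + U{\left(-3,3 \right)} \right)}} = \frac{1}{\frac{4316760}{4493} + \left(\left(-1\right) \left(-1\right) + 4\right)} = \frac{1}{\frac{4316760}{4493} + \left(1 + 4\right)} = \frac{1}{\frac{4316760}{4493} + 5} = \frac{1}{\frac{4339225}{4493}} = \frac{4493}{4339225}$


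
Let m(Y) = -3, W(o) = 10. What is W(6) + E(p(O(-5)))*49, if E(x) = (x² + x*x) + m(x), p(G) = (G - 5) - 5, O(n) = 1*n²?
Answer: 21913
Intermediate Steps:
O(n) = n²
p(G) = -10 + G (p(G) = (-5 + G) - 5 = -10 + G)
E(x) = -3 + 2*x² (E(x) = (x² + x*x) - 3 = (x² + x²) - 3 = 2*x² - 3 = -3 + 2*x²)
W(6) + E(p(O(-5)))*49 = 10 + (-3 + 2*(-10 + (-5)²)²)*49 = 10 + (-3 + 2*(-10 + 25)²)*49 = 10 + (-3 + 2*15²)*49 = 10 + (-3 + 2*225)*49 = 10 + (-3 + 450)*49 = 10 + 447*49 = 10 + 21903 = 21913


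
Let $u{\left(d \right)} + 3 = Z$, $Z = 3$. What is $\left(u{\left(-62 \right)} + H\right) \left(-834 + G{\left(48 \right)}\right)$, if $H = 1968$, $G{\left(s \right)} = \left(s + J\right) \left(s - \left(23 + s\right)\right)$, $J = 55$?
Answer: $-6303504$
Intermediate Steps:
$G{\left(s \right)} = -1265 - 23 s$ ($G{\left(s \right)} = \left(s + 55\right) \left(s - \left(23 + s\right)\right) = \left(55 + s\right) \left(-23\right) = -1265 - 23 s$)
$u{\left(d \right)} = 0$ ($u{\left(d \right)} = -3 + 3 = 0$)
$\left(u{\left(-62 \right)} + H\right) \left(-834 + G{\left(48 \right)}\right) = \left(0 + 1968\right) \left(-834 - 2369\right) = 1968 \left(-834 - 2369\right) = 1968 \left(-3203\right) = -6303504$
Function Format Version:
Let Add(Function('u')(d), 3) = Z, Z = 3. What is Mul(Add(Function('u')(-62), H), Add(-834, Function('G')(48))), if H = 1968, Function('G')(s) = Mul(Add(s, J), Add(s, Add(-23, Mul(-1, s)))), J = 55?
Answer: -6303504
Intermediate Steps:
Function('G')(s) = Add(-1265, Mul(-23, s)) (Function('G')(s) = Mul(Add(s, 55), Add(s, Add(-23, Mul(-1, s)))) = Mul(Add(55, s), -23) = Add(-1265, Mul(-23, s)))
Function('u')(d) = 0 (Function('u')(d) = Add(-3, 3) = 0)
Mul(Add(Function('u')(-62), H), Add(-834, Function('G')(48))) = Mul(Add(0, 1968), Add(-834, Add(-1265, Mul(-23, 48)))) = Mul(1968, Add(-834, Add(-1265, -1104))) = Mul(1968, Add(-834, -2369)) = Mul(1968, -3203) = -6303504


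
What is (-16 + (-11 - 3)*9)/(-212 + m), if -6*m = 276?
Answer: 71/129 ≈ 0.55039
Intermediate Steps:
m = -46 (m = -⅙*276 = -46)
(-16 + (-11 - 3)*9)/(-212 + m) = (-16 + (-11 - 3)*9)/(-212 - 46) = (-16 - 14*9)/(-258) = (-16 - 126)*(-1/258) = -142*(-1/258) = 71/129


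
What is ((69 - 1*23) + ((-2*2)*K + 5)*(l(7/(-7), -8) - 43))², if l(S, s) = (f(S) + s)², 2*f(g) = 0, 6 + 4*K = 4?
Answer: 37249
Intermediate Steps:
K = -½ (K = -3/2 + (¼)*4 = -3/2 + 1 = -½ ≈ -0.50000)
f(g) = 0 (f(g) = (½)*0 = 0)
l(S, s) = s² (l(S, s) = (0 + s)² = s²)
((69 - 1*23) + ((-2*2)*K + 5)*(l(7/(-7), -8) - 43))² = ((69 - 1*23) + (-2*2*(-½) + 5)*((-8)² - 43))² = ((69 - 23) + (-4*(-½) + 5)*(64 - 43))² = (46 + (2 + 5)*21)² = (46 + 7*21)² = (46 + 147)² = 193² = 37249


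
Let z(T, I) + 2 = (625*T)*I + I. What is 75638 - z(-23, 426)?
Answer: 6198964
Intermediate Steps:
z(T, I) = -2 + I + 625*I*T (z(T, I) = -2 + ((625*T)*I + I) = -2 + (625*I*T + I) = -2 + (I + 625*I*T) = -2 + I + 625*I*T)
75638 - z(-23, 426) = 75638 - (-2 + 426 + 625*426*(-23)) = 75638 - (-2 + 426 - 6123750) = 75638 - 1*(-6123326) = 75638 + 6123326 = 6198964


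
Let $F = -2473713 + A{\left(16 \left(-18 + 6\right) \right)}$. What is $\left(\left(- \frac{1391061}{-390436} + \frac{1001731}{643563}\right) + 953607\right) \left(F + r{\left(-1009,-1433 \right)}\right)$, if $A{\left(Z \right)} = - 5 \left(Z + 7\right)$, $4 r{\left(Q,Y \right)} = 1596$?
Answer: $- \frac{592419693108503591268515}{251270163468} \approx -2.3577 \cdot 10^{12}$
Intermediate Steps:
$r{\left(Q,Y \right)} = 399$ ($r{\left(Q,Y \right)} = \frac{1}{4} \cdot 1596 = 399$)
$A{\left(Z \right)} = -35 - 5 Z$ ($A{\left(Z \right)} = - 5 \left(7 + Z\right) = -35 - 5 Z$)
$F = -2472788$ ($F = -2473713 - \left(35 + 5 \cdot 16 \left(-18 + 6\right)\right) = -2473713 - \left(35 + 5 \cdot 16 \left(-12\right)\right) = -2473713 - -925 = -2473713 + \left(-35 + 960\right) = -2473713 + 925 = -2472788$)
$\left(\left(- \frac{1391061}{-390436} + \frac{1001731}{643563}\right) + 953607\right) \left(F + r{\left(-1009,-1433 \right)}\right) = \left(\left(- \frac{1391061}{-390436} + \frac{1001731}{643563}\right) + 953607\right) \left(-2472788 + 399\right) = \left(\left(\left(-1391061\right) \left(- \frac{1}{390436}\right) + 1001731 \cdot \frac{1}{643563}\right) + 953607\right) \left(-2472389\right) = \left(\left(\frac{1391061}{390436} + \frac{1001731}{643563}\right) + 953607\right) \left(-2472389\right) = \left(\frac{1286347235059}{251270163468} + 953607\right) \left(-2472389\right) = \frac{239614273121464135}{251270163468} \left(-2472389\right) = - \frac{592419693108503591268515}{251270163468}$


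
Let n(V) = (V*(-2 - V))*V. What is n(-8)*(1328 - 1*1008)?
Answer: 122880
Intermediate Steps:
n(V) = V**2*(-2 - V)
n(-8)*(1328 - 1*1008) = ((-8)**2*(-2 - 1*(-8)))*(1328 - 1*1008) = (64*(-2 + 8))*(1328 - 1008) = (64*6)*320 = 384*320 = 122880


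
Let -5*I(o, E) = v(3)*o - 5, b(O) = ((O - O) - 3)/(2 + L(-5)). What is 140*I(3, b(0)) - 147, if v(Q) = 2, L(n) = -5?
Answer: -175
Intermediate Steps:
b(O) = 1 (b(O) = ((O - O) - 3)/(2 - 5) = (0 - 3)/(-3) = -3*(-1/3) = 1)
I(o, E) = 1 - 2*o/5 (I(o, E) = -(2*o - 5)/5 = -(-5 + 2*o)/5 = 1 - 2*o/5)
140*I(3, b(0)) - 147 = 140*(1 - 2/5*3) - 147 = 140*(1 - 6/5) - 147 = 140*(-1/5) - 147 = -28 - 147 = -175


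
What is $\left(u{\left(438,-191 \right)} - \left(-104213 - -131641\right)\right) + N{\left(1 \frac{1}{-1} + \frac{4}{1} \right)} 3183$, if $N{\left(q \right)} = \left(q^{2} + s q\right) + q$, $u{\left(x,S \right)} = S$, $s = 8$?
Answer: $86969$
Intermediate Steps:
$N{\left(q \right)} = q^{2} + 9 q$ ($N{\left(q \right)} = \left(q^{2} + 8 q\right) + q = q^{2} + 9 q$)
$\left(u{\left(438,-191 \right)} - \left(-104213 - -131641\right)\right) + N{\left(1 \frac{1}{-1} + \frac{4}{1} \right)} 3183 = \left(-191 - \left(-104213 - -131641\right)\right) + \left(1 \frac{1}{-1} + \frac{4}{1}\right) \left(9 + \left(1 \frac{1}{-1} + \frac{4}{1}\right)\right) 3183 = \left(-191 - \left(-104213 + 131641\right)\right) + \left(1 \left(-1\right) + 4 \cdot 1\right) \left(9 + \left(1 \left(-1\right) + 4 \cdot 1\right)\right) 3183 = \left(-191 - 27428\right) + \left(-1 + 4\right) \left(9 + \left(-1 + 4\right)\right) 3183 = \left(-191 - 27428\right) + 3 \left(9 + 3\right) 3183 = -27619 + 3 \cdot 12 \cdot 3183 = -27619 + 36 \cdot 3183 = -27619 + 114588 = 86969$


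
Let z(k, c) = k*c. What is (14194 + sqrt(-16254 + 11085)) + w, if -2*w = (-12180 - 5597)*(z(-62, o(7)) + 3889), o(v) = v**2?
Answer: 15156615/2 + I*sqrt(5169) ≈ 7.5783e+6 + 71.896*I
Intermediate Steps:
z(k, c) = c*k
w = 15128227/2 (w = -(-12180 - 5597)*(7**2*(-62) + 3889)/2 = -(-17777)*(49*(-62) + 3889)/2 = -(-17777)*(-3038 + 3889)/2 = -(-17777)*851/2 = -1/2*(-15128227) = 15128227/2 ≈ 7.5641e+6)
(14194 + sqrt(-16254 + 11085)) + w = (14194 + sqrt(-16254 + 11085)) + 15128227/2 = (14194 + sqrt(-5169)) + 15128227/2 = (14194 + I*sqrt(5169)) + 15128227/2 = 15156615/2 + I*sqrt(5169)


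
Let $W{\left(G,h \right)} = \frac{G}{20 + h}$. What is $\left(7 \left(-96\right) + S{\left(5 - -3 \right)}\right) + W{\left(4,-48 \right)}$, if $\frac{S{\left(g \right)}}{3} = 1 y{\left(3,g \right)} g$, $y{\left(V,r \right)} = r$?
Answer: $- \frac{3361}{7} \approx -480.14$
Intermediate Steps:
$S{\left(g \right)} = 3 g^{2}$ ($S{\left(g \right)} = 3 \cdot 1 g g = 3 g g = 3 g^{2}$)
$\left(7 \left(-96\right) + S{\left(5 - -3 \right)}\right) + W{\left(4,-48 \right)} = \left(7 \left(-96\right) + 3 \left(5 - -3\right)^{2}\right) + \frac{4}{20 - 48} = \left(-672 + 3 \left(5 + 3\right)^{2}\right) + \frac{4}{-28} = \left(-672 + 3 \cdot 8^{2}\right) + 4 \left(- \frac{1}{28}\right) = \left(-672 + 3 \cdot 64\right) - \frac{1}{7} = \left(-672 + 192\right) - \frac{1}{7} = -480 - \frac{1}{7} = - \frac{3361}{7}$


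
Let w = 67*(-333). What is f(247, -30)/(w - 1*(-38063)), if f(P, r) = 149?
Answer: 149/15752 ≈ 0.0094591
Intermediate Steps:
w = -22311
f(247, -30)/(w - 1*(-38063)) = 149/(-22311 - 1*(-38063)) = 149/(-22311 + 38063) = 149/15752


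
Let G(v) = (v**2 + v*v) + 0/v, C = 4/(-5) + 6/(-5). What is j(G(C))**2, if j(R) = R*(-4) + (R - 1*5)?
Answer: 841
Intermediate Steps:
C = -2 (C = 4*(-1/5) + 6*(-1/5) = -4/5 - 6/5 = -2)
G(v) = 2*v**2 (G(v) = (v**2 + v**2) + 0 = 2*v**2 + 0 = 2*v**2)
j(R) = -5 - 3*R (j(R) = -4*R + (R - 5) = -4*R + (-5 + R) = -5 - 3*R)
j(G(C))**2 = (-5 - 6*(-2)**2)**2 = (-5 - 6*4)**2 = (-5 - 3*8)**2 = (-5 - 24)**2 = (-29)**2 = 841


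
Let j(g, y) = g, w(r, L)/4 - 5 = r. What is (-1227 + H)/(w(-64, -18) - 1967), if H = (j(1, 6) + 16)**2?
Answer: 938/2203 ≈ 0.42578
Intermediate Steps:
w(r, L) = 20 + 4*r
H = 289 (H = (1 + 16)**2 = 17**2 = 289)
(-1227 + H)/(w(-64, -18) - 1967) = (-1227 + 289)/((20 + 4*(-64)) - 1967) = -938/((20 - 256) - 1967) = -938/(-236 - 1967) = -938/(-2203) = -938*(-1/2203) = 938/2203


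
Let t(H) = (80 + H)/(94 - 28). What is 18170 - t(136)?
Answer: 199834/11 ≈ 18167.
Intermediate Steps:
t(H) = 40/33 + H/66 (t(H) = (80 + H)/66 = (80 + H)*(1/66) = 40/33 + H/66)
18170 - t(136) = 18170 - (40/33 + (1/66)*136) = 18170 - (40/33 + 68/33) = 18170 - 1*36/11 = 18170 - 36/11 = 199834/11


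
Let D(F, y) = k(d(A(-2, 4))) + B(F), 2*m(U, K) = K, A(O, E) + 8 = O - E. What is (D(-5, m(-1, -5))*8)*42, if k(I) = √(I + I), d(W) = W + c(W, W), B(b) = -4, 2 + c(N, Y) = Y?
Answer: -1344 + 672*I*√15 ≈ -1344.0 + 2602.6*I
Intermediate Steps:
c(N, Y) = -2 + Y
A(O, E) = -8 + O - E (A(O, E) = -8 + (O - E) = -8 + O - E)
m(U, K) = K/2
d(W) = -2 + 2*W (d(W) = W + (-2 + W) = -2 + 2*W)
k(I) = √2*√I (k(I) = √(2*I) = √2*√I)
D(F, y) = -4 + 2*I*√15 (D(F, y) = √2*√(-2 + 2*(-8 - 2 - 1*4)) - 4 = √2*√(-2 + 2*(-8 - 2 - 4)) - 4 = √2*√(-2 + 2*(-14)) - 4 = √2*√(-2 - 28) - 4 = √2*√(-30) - 4 = √2*(I*√30) - 4 = 2*I*√15 - 4 = -4 + 2*I*√15)
(D(-5, m(-1, -5))*8)*42 = ((-4 + 2*I*√15)*8)*42 = (-32 + 16*I*√15)*42 = -1344 + 672*I*√15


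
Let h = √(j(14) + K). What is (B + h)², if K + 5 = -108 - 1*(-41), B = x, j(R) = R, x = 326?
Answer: (326 + I*√58)² ≈ 1.0622e+5 + 4965.5*I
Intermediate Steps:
B = 326
K = -72 (K = -5 + (-108 - 1*(-41)) = -5 + (-108 + 41) = -5 - 67 = -72)
h = I*√58 (h = √(14 - 72) = √(-58) = I*√58 ≈ 7.6158*I)
(B + h)² = (326 + I*√58)²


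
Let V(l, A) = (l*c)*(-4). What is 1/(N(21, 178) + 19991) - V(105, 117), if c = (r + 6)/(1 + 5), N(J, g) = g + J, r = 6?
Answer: 16959601/20190 ≈ 840.00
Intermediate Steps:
N(J, g) = J + g
c = 2 (c = (6 + 6)/(1 + 5) = 12/6 = 12*(⅙) = 2)
V(l, A) = -8*l (V(l, A) = (l*2)*(-4) = (2*l)*(-4) = -8*l)
1/(N(21, 178) + 19991) - V(105, 117) = 1/((21 + 178) + 19991) - (-8)*105 = 1/(199 + 19991) - 1*(-840) = 1/20190 + 840 = 16959601/20190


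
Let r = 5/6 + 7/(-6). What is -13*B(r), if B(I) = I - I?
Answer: 0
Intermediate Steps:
r = -⅓ (r = 5*(⅙) + 7*(-⅙) = ⅚ - 7/6 = -⅓ ≈ -0.33333)
B(I) = 0
-13*B(r) = -13*0 = 0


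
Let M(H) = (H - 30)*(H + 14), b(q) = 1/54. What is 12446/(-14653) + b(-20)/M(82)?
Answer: -3355028675/3949979904 ≈ -0.84938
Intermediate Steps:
b(q) = 1/54
M(H) = (-30 + H)*(14 + H)
12446/(-14653) + b(-20)/M(82) = 12446/(-14653) + 1/(54*(-420 + 82² - 16*82)) = 12446*(-1/14653) + 1/(54*(-420 + 6724 - 1312)) = -12446/14653 + (1/54)/4992 = -12446/14653 + (1/54)*(1/4992) = -12446/14653 + 1/269568 = -3355028675/3949979904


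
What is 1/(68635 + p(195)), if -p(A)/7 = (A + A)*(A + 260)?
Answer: -1/1173515 ≈ -8.5214e-7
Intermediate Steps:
p(A) = -14*A*(260 + A) (p(A) = -7*(A + A)*(A + 260) = -7*2*A*(260 + A) = -14*A*(260 + A))
1/(68635 + p(195)) = 1/(68635 - 14*195*(260 + 195)) = 1/(68635 - 14*195*455) = 1/(68635 - 1242150) = 1/(-1173515) = -1/1173515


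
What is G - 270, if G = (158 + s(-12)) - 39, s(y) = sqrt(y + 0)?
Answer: -151 + 2*I*sqrt(3) ≈ -151.0 + 3.4641*I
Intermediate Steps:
s(y) = sqrt(y)
G = 119 + 2*I*sqrt(3) (G = (158 + sqrt(-12)) - 39 = (158 + 2*I*sqrt(3)) - 39 = 119 + 2*I*sqrt(3) ≈ 119.0 + 3.4641*I)
G - 270 = (119 + 2*I*sqrt(3)) - 270 = -151 + 2*I*sqrt(3)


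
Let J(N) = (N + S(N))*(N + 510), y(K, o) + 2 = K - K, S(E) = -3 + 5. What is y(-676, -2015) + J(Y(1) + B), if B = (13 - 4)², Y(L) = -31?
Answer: 29118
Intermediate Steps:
S(E) = 2
B = 81 (B = 9² = 81)
y(K, o) = -2 (y(K, o) = -2 + (K - K) = -2 + 0 = -2)
J(N) = (2 + N)*(510 + N) (J(N) = (N + 2)*(N + 510) = (2 + N)*(510 + N))
y(-676, -2015) + J(Y(1) + B) = -2 + (1020 + (-31 + 81)² + 512*(-31 + 81)) = -2 + (1020 + 50² + 512*50) = -2 + (1020 + 2500 + 25600) = -2 + 29120 = 29118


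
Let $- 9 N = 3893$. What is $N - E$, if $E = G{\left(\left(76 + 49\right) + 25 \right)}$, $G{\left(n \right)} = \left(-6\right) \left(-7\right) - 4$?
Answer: $- \frac{4235}{9} \approx -470.56$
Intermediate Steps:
$N = - \frac{3893}{9}$ ($N = \left(- \frac{1}{9}\right) 3893 = - \frac{3893}{9} \approx -432.56$)
$G{\left(n \right)} = 38$ ($G{\left(n \right)} = 42 - 4 = 38$)
$E = 38$
$N - E = - \frac{3893}{9} - 38 = - \frac{4235}{9}$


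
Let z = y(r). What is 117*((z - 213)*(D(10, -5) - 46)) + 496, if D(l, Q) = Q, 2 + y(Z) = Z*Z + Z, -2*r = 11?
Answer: 4542871/4 ≈ 1.1357e+6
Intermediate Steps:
r = -11/2 (r = -½*11 = -11/2 ≈ -5.5000)
y(Z) = -2 + Z + Z² (y(Z) = -2 + (Z*Z + Z) = -2 + (Z² + Z) = -2 + (Z + Z²) = -2 + Z + Z²)
z = 91/4 (z = -2 - 11/2 + (-11/2)² = -2 - 11/2 + 121/4 = 91/4 ≈ 22.750)
117*((z - 213)*(D(10, -5) - 46)) + 496 = 117*((91/4 - 213)*(-5 - 46)) + 496 = 117*(-761/4*(-51)) + 496 = 117*(38811/4) + 496 = 4540887/4 + 496 = 4542871/4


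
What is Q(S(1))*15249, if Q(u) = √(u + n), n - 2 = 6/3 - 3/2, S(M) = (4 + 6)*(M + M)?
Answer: 45747*√10/2 ≈ 72332.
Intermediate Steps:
S(M) = 20*M (S(M) = 10*(2*M) = 20*M)
n = 5/2 (n = 2 + (6/3 - 3/2) = 2 + (6*(⅓) - 3*½) = 2 + (2 - 3/2) = 2 + ½ = 5/2 ≈ 2.5000)
Q(u) = √(5/2 + u) (Q(u) = √(u + 5/2) = √(5/2 + u))
Q(S(1))*15249 = (√(10 + 4*(20*1))/2)*15249 = (√(10 + 4*20)/2)*15249 = (√(10 + 80)/2)*15249 = (√90/2)*15249 = ((3*√10)/2)*15249 = (3*√10/2)*15249 = 45747*√10/2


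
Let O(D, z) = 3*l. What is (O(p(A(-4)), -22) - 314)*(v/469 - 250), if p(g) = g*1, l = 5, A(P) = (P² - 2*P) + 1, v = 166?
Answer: 35008116/469 ≈ 74644.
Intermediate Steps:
A(P) = 1 + P² - 2*P
p(g) = g
O(D, z) = 15 (O(D, z) = 3*5 = 15)
(O(p(A(-4)), -22) - 314)*(v/469 - 250) = (15 - 314)*(166/469 - 250) = -299*(166*(1/469) - 250) = -299*(166/469 - 250) = -299*(-117084/469) = 35008116/469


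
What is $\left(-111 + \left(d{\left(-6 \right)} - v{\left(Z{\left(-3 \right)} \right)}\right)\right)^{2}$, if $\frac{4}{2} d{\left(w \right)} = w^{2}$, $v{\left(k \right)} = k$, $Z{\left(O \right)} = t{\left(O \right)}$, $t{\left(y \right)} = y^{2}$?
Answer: $10404$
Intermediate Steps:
$Z{\left(O \right)} = O^{2}$
$d{\left(w \right)} = \frac{w^{2}}{2}$
$\left(-111 + \left(d{\left(-6 \right)} - v{\left(Z{\left(-3 \right)} \right)}\right)\right)^{2} = \left(-111 + \left(\frac{\left(-6\right)^{2}}{2} - \left(-3\right)^{2}\right)\right)^{2} = \left(-111 + \left(\frac{1}{2} \cdot 36 - 9\right)\right)^{2} = \left(-111 + \left(18 - 9\right)\right)^{2} = \left(-111 + 9\right)^{2} = \left(-102\right)^{2} = 10404$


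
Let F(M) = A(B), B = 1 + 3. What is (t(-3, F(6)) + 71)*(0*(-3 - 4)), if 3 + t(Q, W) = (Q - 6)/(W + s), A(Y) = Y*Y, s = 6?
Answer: 0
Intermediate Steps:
B = 4
A(Y) = Y**2
F(M) = 16 (F(M) = 4**2 = 16)
t(Q, W) = -3 + (-6 + Q)/(6 + W) (t(Q, W) = -3 + (Q - 6)/(W + 6) = -3 + (-6 + Q)/(6 + W))
(t(-3, F(6)) + 71)*(0*(-3 - 4)) = ((-24 - 3 - 3*16)/(6 + 16) + 71)*(0*(-3 - 4)) = ((-24 - 3 - 48)/22 + 71)*(0*(-7)) = ((1/22)*(-75) + 71)*0 = (-75/22 + 71)*0 = (1487/22)*0 = 0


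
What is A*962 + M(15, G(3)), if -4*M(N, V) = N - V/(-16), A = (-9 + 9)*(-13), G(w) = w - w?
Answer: -15/4 ≈ -3.7500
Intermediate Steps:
G(w) = 0
A = 0 (A = 0*(-13) = 0)
M(N, V) = -N/4 - V/64 (M(N, V) = -(N - V/(-16))/4 = -(N - V*(-1)/16)/4 = -(N - (-1)*V/16)/4 = -(N + V/16)/4 = -N/4 - V/64)
A*962 + M(15, G(3)) = 0*962 + (-¼*15 - 1/64*0) = 0 + (-15/4 + 0) = 0 - 15/4 = -15/4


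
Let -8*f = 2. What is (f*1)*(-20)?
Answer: 5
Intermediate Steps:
f = -1/4 (f = -1/8*2 = -1/4 ≈ -0.25000)
(f*1)*(-20) = -1/4*1*(-20) = -1/4*(-20) = 5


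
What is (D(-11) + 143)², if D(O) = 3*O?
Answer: 12100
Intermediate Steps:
(D(-11) + 143)² = (3*(-11) + 143)² = (-33 + 143)² = 110² = 12100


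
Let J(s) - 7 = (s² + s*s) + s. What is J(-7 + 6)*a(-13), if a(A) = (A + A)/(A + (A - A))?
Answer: 16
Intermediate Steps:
a(A) = 2 (a(A) = (2*A)/(A + 0) = (2*A)/A = 2)
J(s) = 7 + s + 2*s² (J(s) = 7 + ((s² + s*s) + s) = 7 + ((s² + s²) + s) = 7 + (2*s² + s) = 7 + (s + 2*s²) = 7 + s + 2*s²)
J(-7 + 6)*a(-13) = (7 + (-7 + 6) + 2*(-7 + 6)²)*2 = (7 - 1 + 2*(-1)²)*2 = (7 - 1 + 2*1)*2 = (7 - 1 + 2)*2 = 8*2 = 16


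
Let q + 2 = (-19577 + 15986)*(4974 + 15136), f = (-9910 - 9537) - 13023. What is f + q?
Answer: -72247482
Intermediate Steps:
f = -32470 (f = -19447 - 13023 = -32470)
q = -72215012 (q = -2 + (-19577 + 15986)*(4974 + 15136) = -2 - 3591*20110 = -2 - 72215010 = -72215012)
f + q = -32470 - 72215012 = -72247482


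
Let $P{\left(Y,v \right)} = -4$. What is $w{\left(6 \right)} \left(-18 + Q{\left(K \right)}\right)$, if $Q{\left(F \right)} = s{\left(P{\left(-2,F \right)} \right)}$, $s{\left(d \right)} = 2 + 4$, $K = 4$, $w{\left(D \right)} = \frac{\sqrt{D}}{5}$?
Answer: $- \frac{12 \sqrt{6}}{5} \approx -5.8788$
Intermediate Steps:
$w{\left(D \right)} = \frac{\sqrt{D}}{5}$
$s{\left(d \right)} = 6$
$Q{\left(F \right)} = 6$
$w{\left(6 \right)} \left(-18 + Q{\left(K \right)}\right) = \frac{\sqrt{6}}{5} \left(-18 + 6\right) = \frac{\sqrt{6}}{5} \left(-12\right) = - \frac{12 \sqrt{6}}{5}$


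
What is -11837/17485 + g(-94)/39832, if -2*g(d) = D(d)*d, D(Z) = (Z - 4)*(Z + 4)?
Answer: 130321933/13393510 ≈ 9.7302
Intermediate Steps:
D(Z) = (-4 + Z)*(4 + Z)
g(d) = -d*(-16 + d²)/2 (g(d) = -(-16 + d²)*d/2 = -d*(-16 + d²)/2)
-11837/17485 + g(-94)/39832 = -11837/17485 + ((½)*(-94)*(16 - 1*(-94)²))/39832 = -11837*1/17485 + ((½)*(-94)*(16 - 1*8836))*(1/39832) = -11837/17485 + ((½)*(-94)*(16 - 8836))*(1/39832) = -11837/17485 + ((½)*(-94)*(-8820))*(1/39832) = -11837/17485 + 414540*(1/39832) = -11837/17485 + 103635/9958 = 130321933/13393510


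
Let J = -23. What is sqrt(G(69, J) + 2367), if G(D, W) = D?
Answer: 2*sqrt(609) ≈ 49.356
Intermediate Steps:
sqrt(G(69, J) + 2367) = sqrt(69 + 2367) = sqrt(2436) = 2*sqrt(609)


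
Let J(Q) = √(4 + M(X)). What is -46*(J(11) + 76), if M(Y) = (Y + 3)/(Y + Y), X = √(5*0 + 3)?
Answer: -3496 - 23*√(18 + 2*√3) ≈ -3602.6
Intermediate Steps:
X = √3 (X = √(0 + 3) = √3 ≈ 1.7320)
M(Y) = (3 + Y)/(2*Y) (M(Y) = (3 + Y)/((2*Y)) = (3 + Y)*(1/(2*Y)) = (3 + Y)/(2*Y))
J(Q) = √(4 + √3*(3 + √3)/6) (J(Q) = √(4 + (3 + √3)/(2*(√3))) = √(4 + (√3/3)*(3 + √3)/2) = √(4 + √3*(3 + √3)/6))
-46*(J(11) + 76) = -46*(√(18 + 2*√3)/2 + 76) = -46*(76 + √(18 + 2*√3)/2) = -3496 - 23*√(18 + 2*√3)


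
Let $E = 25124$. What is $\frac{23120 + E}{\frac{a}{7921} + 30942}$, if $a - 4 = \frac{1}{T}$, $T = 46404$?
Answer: $\frac{17732858156496}{11373229956745} \approx 1.5592$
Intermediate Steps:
$a = \frac{185617}{46404}$ ($a = 4 + \frac{1}{46404} = \frac{185617}{46404} \approx 4.0$)
$\frac{23120 + E}{\frac{a}{7921} + 30942} = \frac{23120 + 25124}{\frac{185617}{46404 \cdot 7921} + 30942} = \frac{48244}{\frac{185617}{46404} \cdot \frac{1}{7921} + 30942} = \frac{48244}{\frac{185617}{367566084} + 30942} = \frac{48244}{\frac{11373229956745}{367566084}} = 48244 \cdot \frac{367566084}{11373229956745} = \frac{17732858156496}{11373229956745}$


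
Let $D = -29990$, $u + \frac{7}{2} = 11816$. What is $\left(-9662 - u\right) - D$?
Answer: $\frac{17031}{2} \approx 8515.5$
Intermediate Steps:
$u = \frac{23625}{2}$ ($u = - \frac{7}{2} + 11816 = \frac{23625}{2} \approx 11813.0$)
$\left(-9662 - u\right) - D = \left(-9662 - \frac{23625}{2}\right) - -29990 = \left(-9662 - \frac{23625}{2}\right) + 29990 = - \frac{42949}{2} + 29990 = \frac{17031}{2}$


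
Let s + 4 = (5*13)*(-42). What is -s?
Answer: 2734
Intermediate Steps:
s = -2734 (s = -4 + (5*13)*(-42) = -4 + 65*(-42) = -4 - 2730 = -2734)
-s = -1*(-2734) = 2734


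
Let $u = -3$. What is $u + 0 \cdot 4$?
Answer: $-3$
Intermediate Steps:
$u + 0 \cdot 4 = -3 + 0 \cdot 4 = -3 + 0 = -3$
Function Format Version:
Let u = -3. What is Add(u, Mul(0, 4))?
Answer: -3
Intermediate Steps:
Add(u, Mul(0, 4)) = Add(-3, Mul(0, 4)) = Add(-3, 0) = -3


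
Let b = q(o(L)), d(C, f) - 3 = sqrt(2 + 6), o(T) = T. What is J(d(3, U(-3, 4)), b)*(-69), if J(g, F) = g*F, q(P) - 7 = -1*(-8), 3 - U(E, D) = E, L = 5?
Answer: -3105 - 2070*sqrt(2) ≈ -6032.4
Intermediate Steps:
U(E, D) = 3 - E
d(C, f) = 3 + 2*sqrt(2) (d(C, f) = 3 + sqrt(2 + 6) = 3 + sqrt(8) = 3 + 2*sqrt(2))
q(P) = 15 (q(P) = 7 - 1*(-8) = 7 + 8 = 15)
b = 15
J(g, F) = F*g
J(d(3, U(-3, 4)), b)*(-69) = (15*(3 + 2*sqrt(2)))*(-69) = (45 + 30*sqrt(2))*(-69) = -3105 - 2070*sqrt(2)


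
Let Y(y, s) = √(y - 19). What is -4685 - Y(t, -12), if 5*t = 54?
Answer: -4685 - I*√205/5 ≈ -4685.0 - 2.8636*I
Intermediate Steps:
t = 54/5 (t = (⅕)*54 = 54/5 ≈ 10.800)
Y(y, s) = √(-19 + y)
-4685 - Y(t, -12) = -4685 - √(-19 + 54/5) = -4685 - √(-41/5) = -4685 - I*√205/5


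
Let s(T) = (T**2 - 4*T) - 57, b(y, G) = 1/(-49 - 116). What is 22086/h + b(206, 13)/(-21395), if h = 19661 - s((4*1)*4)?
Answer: 38983732288/34465098525 ≈ 1.1311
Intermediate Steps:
b(y, G) = -1/165 (b(y, G) = 1/(-165) = -1/165)
s(T) = -57 + T**2 - 4*T
h = 19526 (h = 19661 - (-57 + ((4*1)*4)**2 - 4*4*1*4) = 19661 - (-57 + (4*4)**2 - 16*4) = 19661 - (-57 + 16**2 - 4*16) = 19661 - (-57 + 256 - 64) = 19661 - 1*135 = 19661 - 135 = 19526)
22086/h + b(206, 13)/(-21395) = 22086/19526 - 1/165/(-21395) = 22086*(1/19526) - 1/165*(-1/21395) = 11043/9763 + 1/3530175 = 38983732288/34465098525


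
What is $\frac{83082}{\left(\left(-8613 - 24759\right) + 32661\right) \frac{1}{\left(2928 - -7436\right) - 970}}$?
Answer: $- \frac{260157436}{237} \approx -1.0977 \cdot 10^{6}$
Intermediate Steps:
$\frac{83082}{\left(\left(-8613 - 24759\right) + 32661\right) \frac{1}{\left(2928 - -7436\right) - 970}} = \frac{83082}{\left(\left(-8613 - 24759\right) + 32661\right) \frac{1}{\left(2928 + 7436\right) - 970}} = \frac{83082}{\left(-33372 + 32661\right) \frac{1}{10364 - 970}} = \frac{83082}{\left(-711\right) \frac{1}{9394}} = \frac{83082}{- \frac{711}{9394}} = 83082 \left(- \frac{9394}{711}\right) = - \frac{260157436}{237}$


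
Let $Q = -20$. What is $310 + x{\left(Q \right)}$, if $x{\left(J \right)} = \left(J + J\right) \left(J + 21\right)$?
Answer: $270$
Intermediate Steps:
$x{\left(J \right)} = 2 J \left(21 + J\right)$
$310 + x{\left(Q \right)} = 310 + 2 \left(-20\right) \left(21 - 20\right) = 310 + 2 \left(-20\right) 1 = 310 - 40 = 270$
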